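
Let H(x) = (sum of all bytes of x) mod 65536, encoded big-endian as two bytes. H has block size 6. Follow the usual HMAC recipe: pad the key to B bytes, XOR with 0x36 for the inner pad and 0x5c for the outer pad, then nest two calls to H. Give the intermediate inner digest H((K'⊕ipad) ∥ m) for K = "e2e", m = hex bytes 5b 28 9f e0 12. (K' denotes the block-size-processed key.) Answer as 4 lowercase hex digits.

0360

Key "e2e" = 65 32 65 is 3 bytes ≤ B = 6; zero-pad to 6 bytes: K' = 65 32 65 00 00 00.
K' ⊕ ipad = 53 04 53 36 36 36.
Inner input = 53 04 53 36 36 36 ∥ 5b 28 9f e0 12.
Inner hash: sum = 83+4+83+54+54+54+91+40+159+224+18 = 864 → 03 60.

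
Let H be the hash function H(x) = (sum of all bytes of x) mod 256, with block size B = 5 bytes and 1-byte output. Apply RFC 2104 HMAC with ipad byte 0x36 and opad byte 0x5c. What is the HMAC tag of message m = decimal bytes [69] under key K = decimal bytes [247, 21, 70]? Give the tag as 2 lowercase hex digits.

cb

Key decimal bytes [247, 21, 70] = f7 15 46 is 3 bytes ≤ B = 5; zero-pad to 5 bytes: K' = f7 15 46 00 00.
K' ⊕ ipad = c1 23 70 36 36.  K' ⊕ opad = ab 49 1a 5c 5c.
Inner input = (K'⊕ipad) ∥ m = c1 23 70 36 36 ∥ 45.
Inner hash: sum = 193+35+112+54+54+69 = 517; mod 256 = 5 → 05.
Outer input = (K'⊕opad) ∥ inner = ab 49 1a 5c 5c ∥ 05.
Outer hash (tag): sum = 171+73+26+92+92+5 = 459; mod 256 = 203 → cb.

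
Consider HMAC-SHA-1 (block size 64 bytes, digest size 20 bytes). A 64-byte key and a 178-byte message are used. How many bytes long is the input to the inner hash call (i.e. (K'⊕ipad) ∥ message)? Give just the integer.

242

Key is 64 ≤ 64 bytes, zero-padded: |K'| = 64.
Inner input = (K'⊕ipad) ∥ m → 64 + 178 = 242 bytes.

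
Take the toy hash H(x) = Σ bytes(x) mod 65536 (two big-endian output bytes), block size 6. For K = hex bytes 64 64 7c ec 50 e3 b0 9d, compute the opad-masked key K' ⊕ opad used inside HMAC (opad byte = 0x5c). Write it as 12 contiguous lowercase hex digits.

58ec5c5c5c5c

Key hex bytes 64 64 7c ec 50 e3 b0 9d is 8 bytes > B = 6, so hash it first: H(key) = 04 b0, then zero-pad to 6 bytes: K' = 04 b0 00 00 00 00.
XOR each byte with 0x5c: 04⊕5c=58, b0⊕5c=ec, 00⊕5c=5c, 00⊕5c=5c, 00⊕5c=5c, 00⊕5c=5c.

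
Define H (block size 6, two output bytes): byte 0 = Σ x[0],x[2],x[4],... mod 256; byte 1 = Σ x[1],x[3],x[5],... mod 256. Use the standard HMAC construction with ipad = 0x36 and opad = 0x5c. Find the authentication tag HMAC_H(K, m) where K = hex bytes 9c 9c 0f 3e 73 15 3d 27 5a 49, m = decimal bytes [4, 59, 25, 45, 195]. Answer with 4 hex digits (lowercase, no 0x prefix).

Key hex bytes 9c 9c 0f 3e 73 15 3d 27 5a 49 is 10 bytes > B = 6, so hash it first: H(key) = b5 5f, then zero-pad to 6 bytes: K' = b5 5f 00 00 00 00.
K' ⊕ ipad = 83 69 36 36 36 36.  K' ⊕ opad = e9 03 5c 5c 5c 5c.
Inner input = (K'⊕ipad) ∥ m = 83 69 36 36 36 36 ∥ 04 3b 19 2d c3.
Inner hash: even-index sum = 463 mod 256 = 207; odd-index sum = 317 mod 256 = 61 → cf 3d.
Outer input = (K'⊕opad) ∥ inner = e9 03 5c 5c 5c 5c ∥ cf 3d.
Outer hash (tag): even-index sum = 624 mod 256 = 112; odd-index sum = 248 mod 256 = 248 → 70 f8.

70f8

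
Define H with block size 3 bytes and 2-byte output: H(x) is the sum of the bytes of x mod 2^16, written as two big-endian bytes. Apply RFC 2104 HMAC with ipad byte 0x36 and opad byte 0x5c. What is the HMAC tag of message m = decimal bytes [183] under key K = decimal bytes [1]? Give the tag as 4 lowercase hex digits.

Key decimal bytes [1] = 01 is 1 byte ≤ B = 3; zero-pad to 3 bytes: K' = 01 00 00.
K' ⊕ ipad = 37 36 36.  K' ⊕ opad = 5d 5c 5c.
Inner input = (K'⊕ipad) ∥ m = 37 36 36 ∥ b7.
Inner hash: sum = 55+54+54+183 = 346 → 01 5a.
Outer input = (K'⊕opad) ∥ inner = 5d 5c 5c ∥ 01 5a.
Outer hash (tag): sum = 93+92+92+1+90 = 368 → 01 70.

0170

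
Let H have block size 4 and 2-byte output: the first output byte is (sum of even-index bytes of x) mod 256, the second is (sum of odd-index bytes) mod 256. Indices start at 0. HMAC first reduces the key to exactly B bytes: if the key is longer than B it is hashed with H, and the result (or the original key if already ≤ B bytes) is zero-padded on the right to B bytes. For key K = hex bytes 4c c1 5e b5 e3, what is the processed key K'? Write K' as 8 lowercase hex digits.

|K| = 5 > B = 4, so first hash the key.
H(K): even-index sum = 397 mod 256 = 141; odd-index sum = 374 mod 256 = 118 → 8d 76.
Zero-pad H(K) = 8d 76 to 4 bytes: K' = 8d 76 00 00.

8d760000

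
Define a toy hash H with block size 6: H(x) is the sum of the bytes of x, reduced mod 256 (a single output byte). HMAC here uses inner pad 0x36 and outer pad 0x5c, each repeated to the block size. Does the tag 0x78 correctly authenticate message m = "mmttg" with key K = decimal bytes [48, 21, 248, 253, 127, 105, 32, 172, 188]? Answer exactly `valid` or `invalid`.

invalid

Key decimal bytes [48, 21, 248, 253, 127, 105, 32, 172, 188] = 30 15 f8 fd 7f 69 20 ac bc is 9 bytes > B = 6, so hash it first: H(key) = aa, then zero-pad to 6 bytes: K' = aa 00 00 00 00 00.
K' ⊕ ipad = 9c 36 36 36 36 36; K' ⊕ opad = f6 5c 5c 5c 5c 5c.
Inner hash: sum = 156+54+54+54+54+54+109+109+116+116+103 = 979; mod 256 = 211 → d3.
Outer hash (recomputed tag): sum = 246+92+92+92+92+92+211 = 917; mod 256 = 149 → 95.
Recomputed tag = 95; claimed = 78 → mismatch.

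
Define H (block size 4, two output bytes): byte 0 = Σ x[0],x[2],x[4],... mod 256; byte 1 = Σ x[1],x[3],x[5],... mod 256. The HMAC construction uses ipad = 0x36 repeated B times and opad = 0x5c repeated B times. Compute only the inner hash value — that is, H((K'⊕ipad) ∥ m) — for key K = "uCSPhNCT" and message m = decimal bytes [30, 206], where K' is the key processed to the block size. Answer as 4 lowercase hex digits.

9907

Key "uCSPhNCT" = 75 43 53 50 68 4e 43 54 is 8 bytes > B = 4, so hash it first: H(key) = 73 35, then zero-pad to 4 bytes: K' = 73 35 00 00.
K' ⊕ ipad = 45 03 36 36.
Inner input = 45 03 36 36 ∥ 1e ce.
Inner hash: even-index sum = 153 mod 256 = 153; odd-index sum = 263 mod 256 = 7 → 99 07.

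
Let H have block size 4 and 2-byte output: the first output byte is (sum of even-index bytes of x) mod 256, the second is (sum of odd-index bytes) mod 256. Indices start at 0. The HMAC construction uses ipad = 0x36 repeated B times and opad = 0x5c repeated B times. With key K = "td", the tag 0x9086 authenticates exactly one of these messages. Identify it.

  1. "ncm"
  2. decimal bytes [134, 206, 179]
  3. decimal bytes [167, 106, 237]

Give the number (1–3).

3

Key "td" = 74 64 is 2 bytes ≤ B = 4; zero-pad to 4 bytes: K' = 74 64 00 00.
K' ⊕ ipad = 42 52 36 36; K' ⊕ opad = 28 38 5c 5c.
m1: inner = H(42 52 36 36 6e 63 6d) = 53 eb; tag = H(28 38 5c 5c 53 eb) = d77f
m2: inner = H(42 52 36 36 86 ce b3) = b1 56; tag = H(28 38 5c 5c b1 56) = 35ea
m3: inner = H(42 52 36 36 a7 6a ed) = 0c f2; tag = H(28 38 5c 5c 0c f2) = 9086 ← matches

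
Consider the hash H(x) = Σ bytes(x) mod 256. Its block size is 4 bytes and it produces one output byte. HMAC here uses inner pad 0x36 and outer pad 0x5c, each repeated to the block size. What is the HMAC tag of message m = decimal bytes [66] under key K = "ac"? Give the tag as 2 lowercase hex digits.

8e

Key "ac" = 61 63 is 2 bytes ≤ B = 4; zero-pad to 4 bytes: K' = 61 63 00 00.
K' ⊕ ipad = 57 55 36 36.  K' ⊕ opad = 3d 3f 5c 5c.
Inner input = (K'⊕ipad) ∥ m = 57 55 36 36 ∥ 42.
Inner hash: sum = 87+85+54+54+66 = 346; mod 256 = 90 → 5a.
Outer input = (K'⊕opad) ∥ inner = 3d 3f 5c 5c ∥ 5a.
Outer hash (tag): sum = 61+63+92+92+90 = 398; mod 256 = 142 → 8e.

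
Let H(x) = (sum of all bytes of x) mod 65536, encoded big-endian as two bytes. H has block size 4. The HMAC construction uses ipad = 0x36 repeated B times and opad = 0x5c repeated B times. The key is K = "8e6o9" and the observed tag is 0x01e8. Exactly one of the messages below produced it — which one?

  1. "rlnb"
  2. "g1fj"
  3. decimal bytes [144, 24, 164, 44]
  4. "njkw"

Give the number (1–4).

Key "8e6o9" = 38 65 36 6f 39 is 5 bytes > B = 4, so hash it first: H(key) = 01 7b, then zero-pad to 4 bytes: K' = 01 7b 00 00.
K' ⊕ ipad = 37 4d 36 36; K' ⊕ opad = 5d 27 5c 5c.
m1: inner = H(37 4d 36 36 72 6c 6e 62) = 02 9e; tag = H(5d 27 5c 5c 02 9e) = 01dc
m2: inner = H(37 4d 36 36 67 31 66 6a) = 02 58; tag = H(5d 27 5c 5c 02 58) = 0196
m3: inner = H(37 4d 36 36 90 18 a4 2c) = 02 68; tag = H(5d 27 5c 5c 02 68) = 01a6
m4: inner = H(37 4d 36 36 6e 6a 6b 77) = 02 aa; tag = H(5d 27 5c 5c 02 aa) = 01e8 ← matches

4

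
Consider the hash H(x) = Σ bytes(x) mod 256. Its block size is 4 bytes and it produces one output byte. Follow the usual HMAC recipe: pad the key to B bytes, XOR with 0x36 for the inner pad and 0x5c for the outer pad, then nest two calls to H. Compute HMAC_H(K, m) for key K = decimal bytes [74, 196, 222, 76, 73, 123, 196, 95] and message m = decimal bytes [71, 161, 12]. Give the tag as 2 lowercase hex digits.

16

Key decimal bytes [74, 196, 222, 76, 73, 123, 196, 95] = 4a c4 de 4c 49 7b c4 5f is 8 bytes > B = 4, so hash it first: H(key) = 1f, then zero-pad to 4 bytes: K' = 1f 00 00 00.
K' ⊕ ipad = 29 36 36 36.  K' ⊕ opad = 43 5c 5c 5c.
Inner input = (K'⊕ipad) ∥ m = 29 36 36 36 ∥ 47 a1 0c.
Inner hash: sum = 41+54+54+54+71+161+12 = 447; mod 256 = 191 → bf.
Outer input = (K'⊕opad) ∥ inner = 43 5c 5c 5c ∥ bf.
Outer hash (tag): sum = 67+92+92+92+191 = 534; mod 256 = 22 → 16.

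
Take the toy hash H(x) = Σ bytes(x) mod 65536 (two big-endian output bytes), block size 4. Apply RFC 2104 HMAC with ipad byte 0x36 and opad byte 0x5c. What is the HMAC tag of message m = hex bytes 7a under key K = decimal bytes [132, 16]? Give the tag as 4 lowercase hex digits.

Key decimal bytes [132, 16] = 84 10 is 2 bytes ≤ B = 4; zero-pad to 4 bytes: K' = 84 10 00 00.
K' ⊕ ipad = b2 26 36 36.  K' ⊕ opad = d8 4c 5c 5c.
Inner input = (K'⊕ipad) ∥ m = b2 26 36 36 ∥ 7a.
Inner hash: sum = 178+38+54+54+122 = 446 → 01 be.
Outer input = (K'⊕opad) ∥ inner = d8 4c 5c 5c ∥ 01 be.
Outer hash (tag): sum = 216+76+92+92+1+190 = 667 → 02 9b.

029b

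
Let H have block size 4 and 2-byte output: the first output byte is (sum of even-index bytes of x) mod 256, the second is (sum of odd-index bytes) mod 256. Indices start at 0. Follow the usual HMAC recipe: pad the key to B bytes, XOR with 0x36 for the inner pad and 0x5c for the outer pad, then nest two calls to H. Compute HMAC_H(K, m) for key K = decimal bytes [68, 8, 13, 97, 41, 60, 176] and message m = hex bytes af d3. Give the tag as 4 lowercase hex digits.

Key decimal bytes [68, 8, 13, 97, 41, 60, 176] = 44 08 0d 61 29 3c b0 is 7 bytes > B = 4, so hash it first: H(key) = 2a a5, then zero-pad to 4 bytes: K' = 2a a5 00 00.
K' ⊕ ipad = 1c 93 36 36.  K' ⊕ opad = 76 f9 5c 5c.
Inner input = (K'⊕ipad) ∥ m = 1c 93 36 36 ∥ af d3.
Inner hash: even-index sum = 257 mod 256 = 1; odd-index sum = 412 mod 256 = 156 → 01 9c.
Outer input = (K'⊕opad) ∥ inner = 76 f9 5c 5c ∥ 01 9c.
Outer hash (tag): even-index sum = 211 mod 256 = 211; odd-index sum = 497 mod 256 = 241 → d3 f1.

d3f1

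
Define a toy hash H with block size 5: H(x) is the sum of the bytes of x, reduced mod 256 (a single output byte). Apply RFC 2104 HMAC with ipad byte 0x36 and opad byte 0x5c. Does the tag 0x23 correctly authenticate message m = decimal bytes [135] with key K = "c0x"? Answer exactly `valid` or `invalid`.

Key "c0x" = 63 30 78 is 3 bytes ≤ B = 5; zero-pad to 5 bytes: K' = 63 30 78 00 00.
K' ⊕ ipad = 55 06 4e 36 36; K' ⊕ opad = 3f 6c 24 5c 5c.
Inner hash: sum = 85+6+78+54+54+135 = 412; mod 256 = 156 → 9c.
Outer hash (recomputed tag): sum = 63+108+36+92+92+156 = 547; mod 256 = 35 → 23.
Recomputed tag = 23; claimed = 23 → match.

valid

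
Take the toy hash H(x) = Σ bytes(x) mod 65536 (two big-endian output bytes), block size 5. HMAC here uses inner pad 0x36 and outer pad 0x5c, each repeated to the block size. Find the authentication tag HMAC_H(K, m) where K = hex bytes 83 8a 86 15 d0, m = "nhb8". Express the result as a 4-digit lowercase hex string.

Key hex bytes 83 8a 86 15 d0 is exactly B = 5 bytes: K' = 83 8a 86 15 d0.
K' ⊕ ipad = b5 bc b0 23 e6.  K' ⊕ opad = df d6 da 49 8c.
Inner input = (K'⊕ipad) ∥ m = b5 bc b0 23 e6 ∥ 6e 68 62 38.
Inner hash: sum = 181+188+176+35+230+110+104+98+56 = 1178 → 04 9a.
Outer input = (K'⊕opad) ∥ inner = df d6 da 49 8c ∥ 04 9a.
Outer hash (tag): sum = 223+214+218+73+140+4+154 = 1026 → 04 02.

0402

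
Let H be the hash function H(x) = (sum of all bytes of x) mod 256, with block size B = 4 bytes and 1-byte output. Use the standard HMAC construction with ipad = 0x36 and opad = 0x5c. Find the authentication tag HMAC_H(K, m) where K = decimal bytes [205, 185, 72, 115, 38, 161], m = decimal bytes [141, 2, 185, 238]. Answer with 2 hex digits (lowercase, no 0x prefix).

7e

Key decimal bytes [205, 185, 72, 115, 38, 161] = cd b9 48 73 26 a1 is 6 bytes > B = 4, so hash it first: H(key) = 08, then zero-pad to 4 bytes: K' = 08 00 00 00.
K' ⊕ ipad = 3e 36 36 36.  K' ⊕ opad = 54 5c 5c 5c.
Inner input = (K'⊕ipad) ∥ m = 3e 36 36 36 ∥ 8d 02 b9 ee.
Inner hash: sum = 62+54+54+54+141+2+185+238 = 790; mod 256 = 22 → 16.
Outer input = (K'⊕opad) ∥ inner = 54 5c 5c 5c ∥ 16.
Outer hash (tag): sum = 84+92+92+92+22 = 382; mod 256 = 126 → 7e.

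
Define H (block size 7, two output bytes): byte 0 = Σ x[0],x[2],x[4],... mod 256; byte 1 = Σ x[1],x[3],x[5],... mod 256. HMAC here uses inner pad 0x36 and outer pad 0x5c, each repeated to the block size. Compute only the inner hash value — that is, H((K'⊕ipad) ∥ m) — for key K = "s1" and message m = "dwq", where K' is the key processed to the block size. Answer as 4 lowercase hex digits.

Key "s1" = 73 31 is 2 bytes ≤ B = 7; zero-pad to 7 bytes: K' = 73 31 00 00 00 00 00.
K' ⊕ ipad = 45 07 36 36 36 36 36.
Inner input = 45 07 36 36 36 36 36 ∥ 64 77 71.
Inner hash: even-index sum = 350 mod 256 = 94; odd-index sum = 328 mod 256 = 72 → 5e 48.

5e48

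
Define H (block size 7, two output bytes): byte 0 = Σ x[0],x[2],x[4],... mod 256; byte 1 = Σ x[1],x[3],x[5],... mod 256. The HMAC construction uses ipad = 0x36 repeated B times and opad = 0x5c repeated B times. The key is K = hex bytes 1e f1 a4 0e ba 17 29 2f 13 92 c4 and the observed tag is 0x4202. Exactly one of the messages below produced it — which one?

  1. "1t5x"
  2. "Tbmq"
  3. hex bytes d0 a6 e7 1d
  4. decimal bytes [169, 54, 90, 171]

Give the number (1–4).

Key hex bytes 1e f1 a4 0e ba 17 29 2f 13 92 c4 is 11 bytes > B = 7, so hash it first: H(key) = 7c d7, then zero-pad to 7 bytes: K' = 7c d7 00 00 00 00 00.
K' ⊕ ipad = 4a e1 36 36 36 36 36; K' ⊕ opad = 20 8b 5c 5c 5c 5c 5c.
m1: inner = H(4a e1 36 36 36 36 36 31 74 35 78) = d8 b3; tag = H(20 8b 5c 5c 5c 5c 5c d8 b3) = e71b
m2: inner = H(4a e1 36 36 36 36 36 54 62 6d 71) = bf 0e; tag = H(20 8b 5c 5c 5c 5c 5c bf 0e) = 4202 ← matches
m3: inner = H(4a e1 36 36 36 36 36 d0 a6 e7 1d) = af 04; tag = H(20 8b 5c 5c 5c 5c 5c af 04) = 38f2
m4: inner = H(4a e1 36 36 36 36 36 a9 36 5a ab) = cd 50; tag = H(20 8b 5c 5c 5c 5c 5c cd 50) = 8410

2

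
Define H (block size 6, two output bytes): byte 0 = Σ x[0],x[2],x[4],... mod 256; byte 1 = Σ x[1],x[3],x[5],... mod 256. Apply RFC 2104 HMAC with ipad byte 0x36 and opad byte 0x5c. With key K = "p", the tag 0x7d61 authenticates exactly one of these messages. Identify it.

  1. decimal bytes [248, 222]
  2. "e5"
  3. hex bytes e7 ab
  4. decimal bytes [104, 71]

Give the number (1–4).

Key "p" = 70 is 1 byte ≤ B = 6; zero-pad to 6 bytes: K' = 70 00 00 00 00 00.
K' ⊕ ipad = 46 36 36 36 36 36; K' ⊕ opad = 2c 5c 5c 5c 5c 5c.
m1: inner = H(46 36 36 36 36 36 f8 de) = aa 80; tag = H(2c 5c 5c 5c 5c 5c aa 80) = 8e94
m2: inner = H(46 36 36 36 36 36 65 35) = 17 d7; tag = H(2c 5c 5c 5c 5c 5c 17 d7) = fbeb
m3: inner = H(46 36 36 36 36 36 e7 ab) = 99 4d; tag = H(2c 5c 5c 5c 5c 5c 99 4d) = 7d61 ← matches
m4: inner = H(46 36 36 36 36 36 68 47) = 1a e9; tag = H(2c 5c 5c 5c 5c 5c 1a e9) = fefd

3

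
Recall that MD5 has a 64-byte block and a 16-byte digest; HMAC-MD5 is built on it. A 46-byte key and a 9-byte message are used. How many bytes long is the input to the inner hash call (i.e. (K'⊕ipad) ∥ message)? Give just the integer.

73

Key is 46 ≤ 64 bytes, zero-padded: |K'| = 64.
Inner input = (K'⊕ipad) ∥ m → 64 + 9 = 73 bytes.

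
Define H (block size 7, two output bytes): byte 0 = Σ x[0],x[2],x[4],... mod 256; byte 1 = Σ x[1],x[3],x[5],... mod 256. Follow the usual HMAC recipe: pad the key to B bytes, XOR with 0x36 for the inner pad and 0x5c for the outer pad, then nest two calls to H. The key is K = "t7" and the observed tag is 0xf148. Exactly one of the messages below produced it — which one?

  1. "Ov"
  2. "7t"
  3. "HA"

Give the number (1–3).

Key "t7" = 74 37 is 2 bytes ≤ B = 7; zero-pad to 7 bytes: K' = 74 37 00 00 00 00 00.
K' ⊕ ipad = 42 01 36 36 36 36 36; K' ⊕ opad = 28 6b 5c 5c 5c 5c 5c.
m1: inner = H(42 01 36 36 36 36 36 4f 76) = 5a bc; tag = H(28 6b 5c 5c 5c 5c 5c 5a bc) = f87d
m2: inner = H(42 01 36 36 36 36 36 37 74) = 58 a4; tag = H(28 6b 5c 5c 5c 5c 5c 58 a4) = e07b
m3: inner = H(42 01 36 36 36 36 36 48 41) = 25 b5; tag = H(28 6b 5c 5c 5c 5c 5c 25 b5) = f148 ← matches

3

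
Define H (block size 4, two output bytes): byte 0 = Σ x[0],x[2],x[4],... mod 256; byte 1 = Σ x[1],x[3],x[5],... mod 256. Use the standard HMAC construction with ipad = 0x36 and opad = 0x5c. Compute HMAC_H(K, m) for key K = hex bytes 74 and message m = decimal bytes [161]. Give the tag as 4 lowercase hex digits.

Key hex bytes 74 is 1 byte ≤ B = 4; zero-pad to 4 bytes: K' = 74 00 00 00.
K' ⊕ ipad = 42 36 36 36.  K' ⊕ opad = 28 5c 5c 5c.
Inner input = (K'⊕ipad) ∥ m = 42 36 36 36 ∥ a1.
Inner hash: even-index sum = 281 mod 256 = 25; odd-index sum = 108 mod 256 = 108 → 19 6c.
Outer input = (K'⊕opad) ∥ inner = 28 5c 5c 5c ∥ 19 6c.
Outer hash (tag): even-index sum = 157 mod 256 = 157; odd-index sum = 292 mod 256 = 36 → 9d 24.

9d24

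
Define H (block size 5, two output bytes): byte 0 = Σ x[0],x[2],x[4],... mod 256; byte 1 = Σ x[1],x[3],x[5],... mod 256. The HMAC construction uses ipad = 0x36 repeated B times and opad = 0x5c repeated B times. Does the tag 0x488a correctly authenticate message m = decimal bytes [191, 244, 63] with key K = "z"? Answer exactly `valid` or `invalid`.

Key "z" = 7a is 1 byte ≤ B = 5; zero-pad to 5 bytes: K' = 7a 00 00 00 00.
K' ⊕ ipad = 4c 36 36 36 36; K' ⊕ opad = 26 5c 5c 5c 5c.
Inner hash: even-index sum = 428 mod 256 = 172; odd-index sum = 362 mod 256 = 106 → ac 6a.
Outer hash (recomputed tag): even-index sum = 328 mod 256 = 72; odd-index sum = 356 mod 256 = 100 → 48 64.
Recomputed tag = 4864; claimed = 488a → mismatch.

invalid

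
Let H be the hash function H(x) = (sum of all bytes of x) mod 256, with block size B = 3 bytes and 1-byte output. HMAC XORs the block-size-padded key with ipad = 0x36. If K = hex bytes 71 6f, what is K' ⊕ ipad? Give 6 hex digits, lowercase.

Key hex bytes 71 6f is 2 bytes ≤ B = 3; zero-pad to 3 bytes: K' = 71 6f 00.
XOR each byte with 0x36: 71⊕36=47, 6f⊕36=59, 00⊕36=36.

475936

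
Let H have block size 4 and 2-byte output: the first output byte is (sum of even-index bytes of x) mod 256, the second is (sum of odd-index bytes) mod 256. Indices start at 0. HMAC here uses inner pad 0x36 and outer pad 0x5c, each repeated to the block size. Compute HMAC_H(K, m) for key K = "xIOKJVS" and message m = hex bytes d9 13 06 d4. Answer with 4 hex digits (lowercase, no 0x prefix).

fb0b

Key "xIOKJVS" = 78 49 4f 4b 4a 56 53 is 7 bytes > B = 4, so hash it first: H(key) = 64 ea, then zero-pad to 4 bytes: K' = 64 ea 00 00.
K' ⊕ ipad = 52 dc 36 36.  K' ⊕ opad = 38 b6 5c 5c.
Inner input = (K'⊕ipad) ∥ m = 52 dc 36 36 ∥ d9 13 06 d4.
Inner hash: even-index sum = 359 mod 256 = 103; odd-index sum = 505 mod 256 = 249 → 67 f9.
Outer input = (K'⊕opad) ∥ inner = 38 b6 5c 5c ∥ 67 f9.
Outer hash (tag): even-index sum = 251 mod 256 = 251; odd-index sum = 523 mod 256 = 11 → fb 0b.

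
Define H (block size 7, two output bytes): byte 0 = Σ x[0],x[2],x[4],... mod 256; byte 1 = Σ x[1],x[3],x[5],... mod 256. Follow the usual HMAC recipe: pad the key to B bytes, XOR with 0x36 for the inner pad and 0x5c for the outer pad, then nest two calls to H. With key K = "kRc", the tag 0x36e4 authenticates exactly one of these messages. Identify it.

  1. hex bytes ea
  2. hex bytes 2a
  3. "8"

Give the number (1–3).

3

Key "kRc" = 6b 52 63 is 3 bytes ≤ B = 7; zero-pad to 7 bytes: K' = 6b 52 63 00 00 00 00.
K' ⊕ ipad = 5d 64 55 36 36 36 36; K' ⊕ opad = 37 0e 3f 5c 5c 5c 5c.
m1: inner = H(5d 64 55 36 36 36 36 ea) = 1e ba; tag = H(37 0e 3f 5c 5c 5c 5c 1e ba) = e8e4
m2: inner = H(5d 64 55 36 36 36 36 2a) = 1e fa; tag = H(37 0e 3f 5c 5c 5c 5c 1e fa) = 28e4
m3: inner = H(5d 64 55 36 36 36 36 38) = 1e 08; tag = H(37 0e 3f 5c 5c 5c 5c 1e 08) = 36e4 ← matches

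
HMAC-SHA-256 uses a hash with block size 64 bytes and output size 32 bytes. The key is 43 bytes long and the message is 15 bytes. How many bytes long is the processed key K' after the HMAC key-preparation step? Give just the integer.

64

Key is 43 ≤ 64 bytes, zero-padded: |K'| = 64.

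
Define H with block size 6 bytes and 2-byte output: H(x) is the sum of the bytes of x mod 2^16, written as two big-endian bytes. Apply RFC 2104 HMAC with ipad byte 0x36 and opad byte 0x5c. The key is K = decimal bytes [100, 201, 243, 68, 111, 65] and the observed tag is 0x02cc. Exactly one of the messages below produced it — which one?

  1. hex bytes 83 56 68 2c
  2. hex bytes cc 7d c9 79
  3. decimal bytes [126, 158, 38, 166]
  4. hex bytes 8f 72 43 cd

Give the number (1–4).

2

Key decimal bytes [100, 201, 243, 68, 111, 65] = 64 c9 f3 44 6f 41 is exactly B = 6 bytes: K' = 64 c9 f3 44 6f 41.
K' ⊕ ipad = 52 ff c5 72 59 77; K' ⊕ opad = 38 95 af 18 33 1d.
m1: inner = H(52 ff c5 72 59 77 83 56 68 2c) = 04 c5; tag = H(38 95 af 18 33 1d 04 c5) = 02ad
m2: inner = H(52 ff c5 72 59 77 cc 7d c9 79) = 05 e3; tag = H(38 95 af 18 33 1d 05 e3) = 02cc ← matches
m3: inner = H(52 ff c5 72 59 77 7e 9e 26 a6) = 05 40; tag = H(38 95 af 18 33 1d 05 40) = 0229
m4: inner = H(52 ff c5 72 59 77 8f 72 43 cd) = 05 69; tag = H(38 95 af 18 33 1d 05 69) = 0252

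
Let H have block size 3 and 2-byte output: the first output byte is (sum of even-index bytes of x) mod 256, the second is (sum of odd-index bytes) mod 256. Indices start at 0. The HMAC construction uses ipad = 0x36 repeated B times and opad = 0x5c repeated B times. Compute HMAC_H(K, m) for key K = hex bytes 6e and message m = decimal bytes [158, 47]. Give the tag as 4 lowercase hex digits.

Key hex bytes 6e is 1 byte ≤ B = 3; zero-pad to 3 bytes: K' = 6e 00 00.
K' ⊕ ipad = 58 36 36.  K' ⊕ opad = 32 5c 5c.
Inner input = (K'⊕ipad) ∥ m = 58 36 36 ∥ 9e 2f.
Inner hash: even-index sum = 189 mod 256 = 189; odd-index sum = 212 mod 256 = 212 → bd d4.
Outer input = (K'⊕opad) ∥ inner = 32 5c 5c ∥ bd d4.
Outer hash (tag): even-index sum = 354 mod 256 = 98; odd-index sum = 281 mod 256 = 25 → 62 19.

6219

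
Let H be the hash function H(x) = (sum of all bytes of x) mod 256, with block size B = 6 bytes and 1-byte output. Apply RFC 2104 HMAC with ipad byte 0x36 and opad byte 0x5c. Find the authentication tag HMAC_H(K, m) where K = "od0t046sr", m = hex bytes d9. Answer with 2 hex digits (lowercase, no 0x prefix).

1d

Key "od0t046sr" = 6f 64 30 74 30 34 36 73 72 is 9 bytes > B = 6, so hash it first: H(key) = f6, then zero-pad to 6 bytes: K' = f6 00 00 00 00 00.
K' ⊕ ipad = c0 36 36 36 36 36.  K' ⊕ opad = aa 5c 5c 5c 5c 5c.
Inner input = (K'⊕ipad) ∥ m = c0 36 36 36 36 36 ∥ d9.
Inner hash: sum = 192+54+54+54+54+54+217 = 679; mod 256 = 167 → a7.
Outer input = (K'⊕opad) ∥ inner = aa 5c 5c 5c 5c 5c ∥ a7.
Outer hash (tag): sum = 170+92+92+92+92+92+167 = 797; mod 256 = 29 → 1d.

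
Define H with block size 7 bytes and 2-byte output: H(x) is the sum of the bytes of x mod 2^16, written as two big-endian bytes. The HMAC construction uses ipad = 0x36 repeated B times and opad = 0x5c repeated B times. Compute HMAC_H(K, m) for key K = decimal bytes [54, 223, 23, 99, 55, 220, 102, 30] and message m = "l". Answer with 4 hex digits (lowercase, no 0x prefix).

0365

Key decimal bytes [54, 223, 23, 99, 55, 220, 102, 30] = 36 df 17 63 37 dc 66 1e is 8 bytes > B = 7, so hash it first: H(key) = 03 26, then zero-pad to 7 bytes: K' = 03 26 00 00 00 00 00.
K' ⊕ ipad = 35 10 36 36 36 36 36.  K' ⊕ opad = 5f 7a 5c 5c 5c 5c 5c.
Inner input = (K'⊕ipad) ∥ m = 35 10 36 36 36 36 36 ∥ 6c.
Inner hash: sum = 53+16+54+54+54+54+54+108 = 447 → 01 bf.
Outer input = (K'⊕opad) ∥ inner = 5f 7a 5c 5c 5c 5c 5c ∥ 01 bf.
Outer hash (tag): sum = 95+122+92+92+92+92+92+1+191 = 869 → 03 65.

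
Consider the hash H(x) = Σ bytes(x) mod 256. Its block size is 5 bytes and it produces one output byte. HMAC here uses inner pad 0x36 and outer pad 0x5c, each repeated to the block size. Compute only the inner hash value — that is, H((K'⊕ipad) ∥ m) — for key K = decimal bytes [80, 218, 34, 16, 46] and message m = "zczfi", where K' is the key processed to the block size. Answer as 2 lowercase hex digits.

ca

Key decimal bytes [80, 218, 34, 16, 46] = 50 da 22 10 2e is exactly B = 5 bytes: K' = 50 da 22 10 2e.
K' ⊕ ipad = 66 ec 14 26 18.
Inner input = 66 ec 14 26 18 ∥ 7a 63 7a 66 69.
Inner hash: sum = 102+236+20+38+24+122+99+122+102+105 = 970; mod 256 = 202 → ca.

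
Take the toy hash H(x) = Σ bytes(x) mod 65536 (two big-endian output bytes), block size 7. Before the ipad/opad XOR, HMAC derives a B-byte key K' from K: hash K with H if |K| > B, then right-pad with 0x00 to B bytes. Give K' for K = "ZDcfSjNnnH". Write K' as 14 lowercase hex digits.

03960000000000

|K| = 10 > B = 7, so first hash the key.
H(K): sum = 90+68+99+102+83+106+78+110+110+72 = 918 → 03 96.
Zero-pad H(K) = 03 96 to 7 bytes: K' = 03 96 00 00 00 00 00.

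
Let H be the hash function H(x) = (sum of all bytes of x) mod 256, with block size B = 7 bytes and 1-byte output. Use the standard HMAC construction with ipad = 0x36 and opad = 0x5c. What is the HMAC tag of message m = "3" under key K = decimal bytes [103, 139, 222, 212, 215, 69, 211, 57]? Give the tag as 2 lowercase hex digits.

Key decimal bytes [103, 139, 222, 212, 215, 69, 211, 57] = 67 8b de d4 d7 45 d3 39 is 8 bytes > B = 7, so hash it first: H(key) = cc, then zero-pad to 7 bytes: K' = cc 00 00 00 00 00 00.
K' ⊕ ipad = fa 36 36 36 36 36 36.  K' ⊕ opad = 90 5c 5c 5c 5c 5c 5c.
Inner input = (K'⊕ipad) ∥ m = fa 36 36 36 36 36 36 ∥ 33.
Inner hash: sum = 250+54+54+54+54+54+54+51 = 625; mod 256 = 113 → 71.
Outer input = (K'⊕opad) ∥ inner = 90 5c 5c 5c 5c 5c 5c ∥ 71.
Outer hash (tag): sum = 144+92+92+92+92+92+92+113 = 809; mod 256 = 41 → 29.

29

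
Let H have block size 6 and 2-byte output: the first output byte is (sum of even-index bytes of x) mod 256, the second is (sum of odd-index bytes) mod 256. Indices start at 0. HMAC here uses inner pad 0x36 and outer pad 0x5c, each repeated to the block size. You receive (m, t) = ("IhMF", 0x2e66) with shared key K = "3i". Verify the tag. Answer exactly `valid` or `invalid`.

Key "3i" = 33 69 is 2 bytes ≤ B = 6; zero-pad to 6 bytes: K' = 33 69 00 00 00 00.
K' ⊕ ipad = 05 5f 36 36 36 36; K' ⊕ opad = 6f 35 5c 5c 5c 5c.
Inner hash: even-index sum = 263 mod 256 = 7; odd-index sum = 377 mod 256 = 121 → 07 79.
Outer hash (recomputed tag): even-index sum = 302 mod 256 = 46; odd-index sum = 358 mod 256 = 102 → 2e 66.
Recomputed tag = 2e66; claimed = 2e66 → match.

valid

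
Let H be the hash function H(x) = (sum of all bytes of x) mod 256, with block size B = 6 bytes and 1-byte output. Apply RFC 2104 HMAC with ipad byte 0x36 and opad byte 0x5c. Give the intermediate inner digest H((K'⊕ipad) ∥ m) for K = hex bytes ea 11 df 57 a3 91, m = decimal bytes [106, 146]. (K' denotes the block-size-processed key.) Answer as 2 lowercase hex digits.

Key hex bytes ea 11 df 57 a3 91 is exactly B = 6 bytes: K' = ea 11 df 57 a3 91.
K' ⊕ ipad = dc 27 e9 61 95 a7.
Inner input = dc 27 e9 61 95 a7 ∥ 6a 92.
Inner hash: sum = 220+39+233+97+149+167+106+146 = 1157; mod 256 = 133 → 85.

85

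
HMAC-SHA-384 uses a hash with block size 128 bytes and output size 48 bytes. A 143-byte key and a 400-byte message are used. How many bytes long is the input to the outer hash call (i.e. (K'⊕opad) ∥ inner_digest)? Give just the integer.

Key is 143 > 128 bytes, so it is hashed to 48 bytes then zero-padded to 128: |K'| = 128.
Outer input = (K'⊕opad) ∥ H(inner) → 128 + 48 = 176 bytes.

176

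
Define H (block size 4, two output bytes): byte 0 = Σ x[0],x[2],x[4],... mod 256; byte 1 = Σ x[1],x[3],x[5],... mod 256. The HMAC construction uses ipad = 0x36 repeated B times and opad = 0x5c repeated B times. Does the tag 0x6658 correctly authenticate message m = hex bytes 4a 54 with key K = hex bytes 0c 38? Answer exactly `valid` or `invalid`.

valid

Key hex bytes 0c 38 is 2 bytes ≤ B = 4; zero-pad to 4 bytes: K' = 0c 38 00 00.
K' ⊕ ipad = 3a 0e 36 36; K' ⊕ opad = 50 64 5c 5c.
Inner hash: even-index sum = 186 mod 256 = 186; odd-index sum = 152 mod 256 = 152 → ba 98.
Outer hash (recomputed tag): even-index sum = 358 mod 256 = 102; odd-index sum = 344 mod 256 = 88 → 66 58.
Recomputed tag = 6658; claimed = 6658 → match.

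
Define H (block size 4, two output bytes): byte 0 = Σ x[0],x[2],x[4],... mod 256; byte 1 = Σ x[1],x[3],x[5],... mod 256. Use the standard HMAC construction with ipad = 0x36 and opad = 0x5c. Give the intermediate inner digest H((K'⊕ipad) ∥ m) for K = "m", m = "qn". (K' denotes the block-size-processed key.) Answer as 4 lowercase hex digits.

Key "m" = 6d is 1 byte ≤ B = 4; zero-pad to 4 bytes: K' = 6d 00 00 00.
K' ⊕ ipad = 5b 36 36 36.
Inner input = 5b 36 36 36 ∥ 71 6e.
Inner hash: even-index sum = 258 mod 256 = 2; odd-index sum = 218 mod 256 = 218 → 02 da.

02da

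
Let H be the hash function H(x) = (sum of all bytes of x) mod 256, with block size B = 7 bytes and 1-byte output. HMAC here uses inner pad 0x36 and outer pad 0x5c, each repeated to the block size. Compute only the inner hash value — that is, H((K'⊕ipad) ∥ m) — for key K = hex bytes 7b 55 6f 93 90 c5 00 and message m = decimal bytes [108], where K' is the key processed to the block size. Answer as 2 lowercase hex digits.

Key hex bytes 7b 55 6f 93 90 c5 00 is exactly B = 7 bytes: K' = 7b 55 6f 93 90 c5 00.
K' ⊕ ipad = 4d 63 59 a5 a6 f3 36.
Inner input = 4d 63 59 a5 a6 f3 36 ∥ 6c.
Inner hash: sum = 77+99+89+165+166+243+54+108 = 1001; mod 256 = 233 → e9.

e9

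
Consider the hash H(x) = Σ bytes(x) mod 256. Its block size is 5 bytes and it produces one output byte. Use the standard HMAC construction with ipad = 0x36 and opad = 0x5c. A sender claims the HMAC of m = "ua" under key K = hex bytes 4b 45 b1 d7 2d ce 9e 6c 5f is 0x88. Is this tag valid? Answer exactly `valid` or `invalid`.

Key hex bytes 4b 45 b1 d7 2d ce 9e 6c 5f is 9 bytes > B = 5, so hash it first: H(key) = 7c, then zero-pad to 5 bytes: K' = 7c 00 00 00 00.
K' ⊕ ipad = 4a 36 36 36 36; K' ⊕ opad = 20 5c 5c 5c 5c.
Inner hash: sum = 74+54+54+54+54+117+97 = 504; mod 256 = 248 → f8.
Outer hash (recomputed tag): sum = 32+92+92+92+92+248 = 648; mod 256 = 136 → 88.
Recomputed tag = 88; claimed = 88 → match.

valid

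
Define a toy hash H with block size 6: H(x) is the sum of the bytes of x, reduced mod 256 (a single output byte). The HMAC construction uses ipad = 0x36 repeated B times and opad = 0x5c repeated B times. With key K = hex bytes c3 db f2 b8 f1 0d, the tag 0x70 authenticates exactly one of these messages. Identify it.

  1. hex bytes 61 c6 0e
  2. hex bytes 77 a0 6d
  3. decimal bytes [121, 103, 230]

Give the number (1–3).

2

Key hex bytes c3 db f2 b8 f1 0d is exactly B = 6 bytes: K' = c3 db f2 b8 f1 0d.
K' ⊕ ipad = f5 ed c4 8e c7 3b; K' ⊕ opad = 9f 87 ae e4 ad 51.
m1: inner = H(f5 ed c4 8e c7 3b 61 c6 0e) = 6b; tag = H(9f 87 ae e4 ad 51 6b) = 21
m2: inner = H(f5 ed c4 8e c7 3b 77 a0 6d) = ba; tag = H(9f 87 ae e4 ad 51 ba) = 70 ← matches
m3: inner = H(f5 ed c4 8e c7 3b 79 67 e6) = fc; tag = H(9f 87 ae e4 ad 51 fc) = b2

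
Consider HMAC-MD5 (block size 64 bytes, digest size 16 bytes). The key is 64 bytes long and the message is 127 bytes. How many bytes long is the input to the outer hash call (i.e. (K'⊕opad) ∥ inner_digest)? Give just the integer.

Key is 64 ≤ 64 bytes, zero-padded: |K'| = 64.
Outer input = (K'⊕opad) ∥ H(inner) → 64 + 16 = 80 bytes.

80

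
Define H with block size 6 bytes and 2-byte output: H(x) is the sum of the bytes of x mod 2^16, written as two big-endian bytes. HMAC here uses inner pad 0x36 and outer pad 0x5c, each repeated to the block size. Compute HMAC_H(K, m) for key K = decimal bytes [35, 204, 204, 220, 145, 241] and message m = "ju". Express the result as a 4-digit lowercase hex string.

Key decimal bytes [35, 204, 204, 220, 145, 241] = 23 cc cc dc 91 f1 is exactly B = 6 bytes: K' = 23 cc cc dc 91 f1.
K' ⊕ ipad = 15 fa fa ea a7 c7.  K' ⊕ opad = 7f 90 90 80 cd ad.
Inner input = (K'⊕ipad) ∥ m = 15 fa fa ea a7 c7 ∥ 6a 75.
Inner hash: sum = 21+250+250+234+167+199+106+117 = 1344 → 05 40.
Outer input = (K'⊕opad) ∥ inner = 7f 90 90 80 cd ad ∥ 05 40.
Outer hash (tag): sum = 127+144+144+128+205+173+5+64 = 990 → 03 de.

03de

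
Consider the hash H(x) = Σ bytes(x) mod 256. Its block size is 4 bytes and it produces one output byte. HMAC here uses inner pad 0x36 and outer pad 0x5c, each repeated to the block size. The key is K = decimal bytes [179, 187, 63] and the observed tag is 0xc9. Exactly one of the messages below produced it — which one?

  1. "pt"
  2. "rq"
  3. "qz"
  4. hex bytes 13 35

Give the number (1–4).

Key decimal bytes [179, 187, 63] = b3 bb 3f is 3 bytes ≤ B = 4; zero-pad to 4 bytes: K' = b3 bb 3f 00.
K' ⊕ ipad = 85 8d 09 36; K' ⊕ opad = ef e7 63 5c.
m1: inner = H(85 8d 09 36 70 74) = 35; tag = H(ef e7 63 5c 35) = ca
m2: inner = H(85 8d 09 36 72 71) = 34; tag = H(ef e7 63 5c 34) = c9 ← matches
m3: inner = H(85 8d 09 36 71 7a) = 3c; tag = H(ef e7 63 5c 3c) = d1
m4: inner = H(85 8d 09 36 13 35) = 99; tag = H(ef e7 63 5c 99) = 2e

2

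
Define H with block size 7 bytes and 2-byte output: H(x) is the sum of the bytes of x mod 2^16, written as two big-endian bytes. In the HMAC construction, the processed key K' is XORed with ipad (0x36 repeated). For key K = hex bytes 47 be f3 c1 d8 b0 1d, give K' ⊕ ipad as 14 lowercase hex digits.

7188c5f7ee862b

Key hex bytes 47 be f3 c1 d8 b0 1d is exactly B = 7 bytes: K' = 47 be f3 c1 d8 b0 1d.
XOR each byte with 0x36: 47⊕36=71, be⊕36=88, f3⊕36=c5, c1⊕36=f7, d8⊕36=ee, b0⊕36=86, 1d⊕36=2b.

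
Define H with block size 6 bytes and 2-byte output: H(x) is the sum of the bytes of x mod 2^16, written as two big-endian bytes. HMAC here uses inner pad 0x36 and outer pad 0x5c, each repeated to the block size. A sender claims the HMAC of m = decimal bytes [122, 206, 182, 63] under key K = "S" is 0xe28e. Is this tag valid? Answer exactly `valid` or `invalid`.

invalid

Key "S" = 53 is 1 byte ≤ B = 6; zero-pad to 6 bytes: K' = 53 00 00 00 00 00.
K' ⊕ ipad = 65 36 36 36 36 36; K' ⊕ opad = 0f 5c 5c 5c 5c 5c.
Inner hash: sum = 101+54+54+54+54+54+122+206+182+63 = 944 → 03 b0.
Outer hash (recomputed tag): sum = 15+92+92+92+92+92+3+176 = 654 → 02 8e.
Recomputed tag = 028e; claimed = e28e → mismatch.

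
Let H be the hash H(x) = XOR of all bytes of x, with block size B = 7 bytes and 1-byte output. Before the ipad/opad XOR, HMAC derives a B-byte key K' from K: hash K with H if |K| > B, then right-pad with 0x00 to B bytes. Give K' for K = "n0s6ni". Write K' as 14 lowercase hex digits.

6e3073366e6900

Key "n0s6ni" = 6e 30 73 36 6e 69 is 6 bytes ≤ B = 7; zero-pad to 7 bytes: K' = 6e 30 73 36 6e 69 00.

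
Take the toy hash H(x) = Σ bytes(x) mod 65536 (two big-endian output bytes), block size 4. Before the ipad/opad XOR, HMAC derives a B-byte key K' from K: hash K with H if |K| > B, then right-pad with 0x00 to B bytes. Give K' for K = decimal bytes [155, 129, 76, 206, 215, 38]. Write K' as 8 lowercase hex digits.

|K| = 6 > B = 4, so first hash the key.
H(K): sum = 155+129+76+206+215+38 = 819 → 03 33.
Zero-pad H(K) = 03 33 to 4 bytes: K' = 03 33 00 00.

03330000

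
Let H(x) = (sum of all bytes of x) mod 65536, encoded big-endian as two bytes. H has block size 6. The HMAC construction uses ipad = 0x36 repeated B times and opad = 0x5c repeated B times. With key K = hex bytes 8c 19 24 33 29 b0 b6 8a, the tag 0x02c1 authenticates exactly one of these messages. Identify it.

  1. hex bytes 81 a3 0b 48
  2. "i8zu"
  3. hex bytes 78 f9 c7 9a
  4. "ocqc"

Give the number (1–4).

1

Key hex bytes 8c 19 24 33 29 b0 b6 8a is 8 bytes > B = 6, so hash it first: H(key) = 03 15, then zero-pad to 6 bytes: K' = 03 15 00 00 00 00.
K' ⊕ ipad = 35 23 36 36 36 36; K' ⊕ opad = 5f 49 5c 5c 5c 5c.
m1: inner = H(35 23 36 36 36 36 81 a3 0b 48) = 02 a7; tag = H(5f 49 5c 5c 5c 5c 02 a7) = 02c1 ← matches
m2: inner = H(35 23 36 36 36 36 69 38 7a 75) = 02 c0; tag = H(5f 49 5c 5c 5c 5c 02 c0) = 02da
m3: inner = H(35 23 36 36 36 36 78 f9 c7 9a) = 04 02; tag = H(5f 49 5c 5c 5c 5c 04 02) = 021e
m4: inner = H(35 23 36 36 36 36 6f 63 71 63) = 02 d6; tag = H(5f 49 5c 5c 5c 5c 02 d6) = 02f0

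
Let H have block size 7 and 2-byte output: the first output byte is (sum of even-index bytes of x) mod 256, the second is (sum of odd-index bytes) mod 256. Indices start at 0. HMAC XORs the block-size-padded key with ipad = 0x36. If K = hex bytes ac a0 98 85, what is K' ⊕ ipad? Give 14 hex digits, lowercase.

9a96aeb3363636

Key hex bytes ac a0 98 85 is 4 bytes ≤ B = 7; zero-pad to 7 bytes: K' = ac a0 98 85 00 00 00.
XOR each byte with 0x36: ac⊕36=9a, a0⊕36=96, 98⊕36=ae, 85⊕36=b3, 00⊕36=36, 00⊕36=36, 00⊕36=36.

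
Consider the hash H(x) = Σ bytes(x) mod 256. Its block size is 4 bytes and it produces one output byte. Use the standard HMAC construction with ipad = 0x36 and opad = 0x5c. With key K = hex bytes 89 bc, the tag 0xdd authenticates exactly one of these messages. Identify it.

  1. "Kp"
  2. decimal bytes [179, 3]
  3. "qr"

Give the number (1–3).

1

Key hex bytes 89 bc is 2 bytes ≤ B = 4; zero-pad to 4 bytes: K' = 89 bc 00 00.
K' ⊕ ipad = bf 8a 36 36; K' ⊕ opad = d5 e0 5c 5c.
m1: inner = H(bf 8a 36 36 4b 70) = 70; tag = H(d5 e0 5c 5c 70) = dd ← matches
m2: inner = H(bf 8a 36 36 b3 03) = 6b; tag = H(d5 e0 5c 5c 6b) = d8
m3: inner = H(bf 8a 36 36 71 72) = 98; tag = H(d5 e0 5c 5c 98) = 05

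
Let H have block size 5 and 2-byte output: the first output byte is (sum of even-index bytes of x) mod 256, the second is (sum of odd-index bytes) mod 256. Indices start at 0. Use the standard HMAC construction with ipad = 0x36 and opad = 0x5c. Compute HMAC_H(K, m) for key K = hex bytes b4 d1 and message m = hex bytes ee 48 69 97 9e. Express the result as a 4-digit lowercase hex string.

b2b6

Key hex bytes b4 d1 is 2 bytes ≤ B = 5; zero-pad to 5 bytes: K' = b4 d1 00 00 00.
K' ⊕ ipad = 82 e7 36 36 36.  K' ⊕ opad = e8 8d 5c 5c 5c.
Inner input = (K'⊕ipad) ∥ m = 82 e7 36 36 36 ∥ ee 48 69 97 9e.
Inner hash: even-index sum = 461 mod 256 = 205; odd-index sum = 786 mod 256 = 18 → cd 12.
Outer input = (K'⊕opad) ∥ inner = e8 8d 5c 5c 5c ∥ cd 12.
Outer hash (tag): even-index sum = 434 mod 256 = 178; odd-index sum = 438 mod 256 = 182 → b2 b6.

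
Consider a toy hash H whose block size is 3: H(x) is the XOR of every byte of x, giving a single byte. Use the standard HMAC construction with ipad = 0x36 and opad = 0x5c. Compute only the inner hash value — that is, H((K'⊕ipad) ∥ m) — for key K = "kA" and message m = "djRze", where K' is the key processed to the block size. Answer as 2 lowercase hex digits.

Key "kA" = 6b 41 is 2 bytes ≤ B = 3; zero-pad to 3 bytes: K' = 6b 41 00.
K' ⊕ ipad = 5d 77 36.
Inner input = 5d 77 36 ∥ 64 6a 52 7a 65.
Inner hash: XOR 5d⊕77⊕36⊕64⊕6a⊕52⊕7a⊕65 = 5f.

5f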